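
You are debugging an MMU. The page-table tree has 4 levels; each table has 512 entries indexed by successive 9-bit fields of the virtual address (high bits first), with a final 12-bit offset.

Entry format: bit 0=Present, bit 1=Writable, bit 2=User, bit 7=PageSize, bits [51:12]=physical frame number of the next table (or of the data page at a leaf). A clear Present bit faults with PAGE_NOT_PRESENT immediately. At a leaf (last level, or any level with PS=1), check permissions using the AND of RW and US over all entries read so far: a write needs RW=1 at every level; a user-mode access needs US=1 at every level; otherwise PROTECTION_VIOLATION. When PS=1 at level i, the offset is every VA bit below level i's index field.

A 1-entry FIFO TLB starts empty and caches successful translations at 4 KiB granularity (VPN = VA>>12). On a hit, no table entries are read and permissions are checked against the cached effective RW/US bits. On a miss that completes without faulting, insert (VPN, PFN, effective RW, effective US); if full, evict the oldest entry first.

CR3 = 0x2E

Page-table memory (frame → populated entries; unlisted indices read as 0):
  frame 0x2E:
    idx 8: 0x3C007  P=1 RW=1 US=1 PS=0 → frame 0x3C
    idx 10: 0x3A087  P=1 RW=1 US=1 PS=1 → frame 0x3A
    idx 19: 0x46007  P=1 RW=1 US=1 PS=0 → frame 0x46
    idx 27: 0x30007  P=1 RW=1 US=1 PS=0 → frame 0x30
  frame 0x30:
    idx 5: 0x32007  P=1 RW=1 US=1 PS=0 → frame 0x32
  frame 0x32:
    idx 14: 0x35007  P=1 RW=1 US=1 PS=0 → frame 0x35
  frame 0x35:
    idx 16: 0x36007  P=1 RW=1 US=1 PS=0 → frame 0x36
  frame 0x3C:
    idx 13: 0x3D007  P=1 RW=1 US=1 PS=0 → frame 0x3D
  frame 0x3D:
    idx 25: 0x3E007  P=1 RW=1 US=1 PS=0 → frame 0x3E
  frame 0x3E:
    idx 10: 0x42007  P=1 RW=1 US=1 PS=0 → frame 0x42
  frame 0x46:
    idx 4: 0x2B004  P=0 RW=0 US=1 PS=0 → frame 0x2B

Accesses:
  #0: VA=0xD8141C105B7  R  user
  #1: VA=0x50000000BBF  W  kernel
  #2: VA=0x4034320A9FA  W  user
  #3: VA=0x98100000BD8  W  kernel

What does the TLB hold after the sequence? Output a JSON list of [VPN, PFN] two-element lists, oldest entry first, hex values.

Walk each access:
#0 VA=0xD8141C105B7 (r,user):
  L0 @0x2E[27] → 0x30007  P=1,RW=1,US=1,PS=0
  L1 @0x30[5] → 0x32007  P=1,RW=1,US=1,PS=0
  L2 @0x32[14] → 0x35007  P=1,RW=1,US=1,PS=0
  L3 @0x35[16] → 0x36007  P=1,RW=1,US=1,PS=0
  ⇒ phys 0x365B7  [4 reads]
#1 VA=0x50000000BBF (w,kernel):
  L0 @0x2E[10] → 0x3A087  P=1,RW=1,US=1,PS=1
  ⇒ phys 0x3ABBF (huge @L0)  [1 reads]
#2 VA=0x4034320A9FA (w,user):
  L0 @0x2E[8] → 0x3C007  P=1,RW=1,US=1,PS=0
  L1 @0x3C[13] → 0x3D007  P=1,RW=1,US=1,PS=0
  L2 @0x3D[25] → 0x3E007  P=1,RW=1,US=1,PS=0
  L3 @0x3E[10] → 0x42007  P=1,RW=1,US=1,PS=0
  ⇒ phys 0x429FA  [4 reads]
#3 VA=0x98100000BD8 (w,kernel):
  L0 @0x2E[19] → 0x46007  P=1,RW=1,US=1,PS=0
  L1 @0x46[4] → 0x2B004  P=0,RW=0,US=1,PS=0
  ✗ PAGE_NOT_PRESENT  [2 reads]

TLB: [["0x4034320A", "0x42"]]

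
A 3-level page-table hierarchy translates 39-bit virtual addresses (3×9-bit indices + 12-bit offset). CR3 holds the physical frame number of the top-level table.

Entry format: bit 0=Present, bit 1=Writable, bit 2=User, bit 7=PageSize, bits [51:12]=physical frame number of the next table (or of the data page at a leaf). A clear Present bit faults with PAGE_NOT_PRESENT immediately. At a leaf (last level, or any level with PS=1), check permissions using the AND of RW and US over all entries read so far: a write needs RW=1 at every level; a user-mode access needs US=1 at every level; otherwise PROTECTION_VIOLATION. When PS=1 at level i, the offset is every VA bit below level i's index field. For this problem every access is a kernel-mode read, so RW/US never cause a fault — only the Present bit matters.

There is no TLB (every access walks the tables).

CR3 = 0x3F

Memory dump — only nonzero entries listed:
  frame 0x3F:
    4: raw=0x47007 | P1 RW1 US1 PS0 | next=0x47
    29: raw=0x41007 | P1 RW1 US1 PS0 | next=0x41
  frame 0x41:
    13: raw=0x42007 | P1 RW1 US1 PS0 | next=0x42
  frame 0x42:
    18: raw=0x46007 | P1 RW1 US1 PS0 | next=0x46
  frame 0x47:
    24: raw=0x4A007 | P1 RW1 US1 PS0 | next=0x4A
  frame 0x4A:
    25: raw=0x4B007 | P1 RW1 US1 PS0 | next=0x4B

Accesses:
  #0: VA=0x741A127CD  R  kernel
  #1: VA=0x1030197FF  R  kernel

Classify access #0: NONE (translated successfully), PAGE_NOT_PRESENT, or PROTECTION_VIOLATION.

Trace:
#0 VA=0x741A127CD (r,kernel):
  L0 @0x3F[29] → 0x41007  P=1,RW=1,US=1,PS=0
  L1 @0x41[13] → 0x42007  P=1,RW=1,US=1,PS=0
  L2 @0x42[18] → 0x46007  P=1,RW=1,US=1,PS=0
  → PA=0x467CD  (3 entries read)
#1 VA=0x1030197FF (r,kernel):
  L0 @0x3F[4] → 0x47007  P=1,RW=1,US=1,PS=0
  L1 @0x47[24] → 0x4A007  P=1,RW=1,US=1,PS=0
  L2 @0x4A[25] → 0x4B007  P=1,RW=1,US=1,PS=0
  → PA=0x4B7FF  (3 entries read)

Access #0 fault: NONE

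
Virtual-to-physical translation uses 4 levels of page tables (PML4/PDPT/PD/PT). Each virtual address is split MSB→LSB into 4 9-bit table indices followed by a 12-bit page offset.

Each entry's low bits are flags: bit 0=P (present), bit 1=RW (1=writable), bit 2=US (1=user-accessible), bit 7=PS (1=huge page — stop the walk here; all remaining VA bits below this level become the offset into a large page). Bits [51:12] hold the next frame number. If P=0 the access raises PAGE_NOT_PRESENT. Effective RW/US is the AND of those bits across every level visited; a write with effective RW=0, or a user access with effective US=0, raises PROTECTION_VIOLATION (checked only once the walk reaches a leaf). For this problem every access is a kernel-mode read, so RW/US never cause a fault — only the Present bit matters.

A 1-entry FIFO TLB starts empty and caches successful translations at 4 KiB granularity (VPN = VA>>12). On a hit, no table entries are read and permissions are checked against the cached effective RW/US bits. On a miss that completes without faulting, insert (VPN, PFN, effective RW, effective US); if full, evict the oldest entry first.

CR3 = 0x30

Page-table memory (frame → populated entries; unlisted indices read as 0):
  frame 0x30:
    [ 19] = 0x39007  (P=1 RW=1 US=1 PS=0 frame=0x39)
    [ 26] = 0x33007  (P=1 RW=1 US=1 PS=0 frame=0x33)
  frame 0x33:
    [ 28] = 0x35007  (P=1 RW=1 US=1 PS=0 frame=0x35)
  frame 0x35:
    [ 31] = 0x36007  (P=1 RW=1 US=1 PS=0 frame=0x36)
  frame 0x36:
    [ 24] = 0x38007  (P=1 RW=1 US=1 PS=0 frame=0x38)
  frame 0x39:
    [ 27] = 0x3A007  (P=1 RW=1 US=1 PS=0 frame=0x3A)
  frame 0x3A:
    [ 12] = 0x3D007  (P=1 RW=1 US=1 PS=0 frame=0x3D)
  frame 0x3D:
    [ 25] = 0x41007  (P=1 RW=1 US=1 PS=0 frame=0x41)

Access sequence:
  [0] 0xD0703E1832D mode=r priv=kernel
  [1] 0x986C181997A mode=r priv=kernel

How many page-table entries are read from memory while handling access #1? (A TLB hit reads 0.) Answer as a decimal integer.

Walk each access:
#0 VA=0xD0703E1832D (r,kernel):
  [0] read 0x30 idx=26: raw=0x33007 flags P=1 W=1 U=1 S=0
  [1] read 0x33 idx=28: raw=0x35007 flags P=1 W=1 U=1 S=0
  [2] read 0x35 idx=31: raw=0x36007 flags P=1 W=1 U=1 S=0
  [3] read 0x36 idx=24: raw=0x38007 flags P=1 W=1 U=1 S=0
  → PA=0x3832D  (4 entries read)
#1 VA=0x986C181997A (r,kernel):
  [0] read 0x30 idx=19: raw=0x39007 flags P=1 W=1 U=1 S=0
  [1] read 0x39 idx=27: raw=0x3A007 flags P=1 W=1 U=1 S=0
  [2] read 0x3A idx=12: raw=0x3D007 flags P=1 W=1 U=1 S=0
  [3] read 0x3D idx=25: raw=0x41007 flags P=1 W=1 U=1 S=0
  → PA=0x4197A  (4 entries read)

Entries read for #1: 4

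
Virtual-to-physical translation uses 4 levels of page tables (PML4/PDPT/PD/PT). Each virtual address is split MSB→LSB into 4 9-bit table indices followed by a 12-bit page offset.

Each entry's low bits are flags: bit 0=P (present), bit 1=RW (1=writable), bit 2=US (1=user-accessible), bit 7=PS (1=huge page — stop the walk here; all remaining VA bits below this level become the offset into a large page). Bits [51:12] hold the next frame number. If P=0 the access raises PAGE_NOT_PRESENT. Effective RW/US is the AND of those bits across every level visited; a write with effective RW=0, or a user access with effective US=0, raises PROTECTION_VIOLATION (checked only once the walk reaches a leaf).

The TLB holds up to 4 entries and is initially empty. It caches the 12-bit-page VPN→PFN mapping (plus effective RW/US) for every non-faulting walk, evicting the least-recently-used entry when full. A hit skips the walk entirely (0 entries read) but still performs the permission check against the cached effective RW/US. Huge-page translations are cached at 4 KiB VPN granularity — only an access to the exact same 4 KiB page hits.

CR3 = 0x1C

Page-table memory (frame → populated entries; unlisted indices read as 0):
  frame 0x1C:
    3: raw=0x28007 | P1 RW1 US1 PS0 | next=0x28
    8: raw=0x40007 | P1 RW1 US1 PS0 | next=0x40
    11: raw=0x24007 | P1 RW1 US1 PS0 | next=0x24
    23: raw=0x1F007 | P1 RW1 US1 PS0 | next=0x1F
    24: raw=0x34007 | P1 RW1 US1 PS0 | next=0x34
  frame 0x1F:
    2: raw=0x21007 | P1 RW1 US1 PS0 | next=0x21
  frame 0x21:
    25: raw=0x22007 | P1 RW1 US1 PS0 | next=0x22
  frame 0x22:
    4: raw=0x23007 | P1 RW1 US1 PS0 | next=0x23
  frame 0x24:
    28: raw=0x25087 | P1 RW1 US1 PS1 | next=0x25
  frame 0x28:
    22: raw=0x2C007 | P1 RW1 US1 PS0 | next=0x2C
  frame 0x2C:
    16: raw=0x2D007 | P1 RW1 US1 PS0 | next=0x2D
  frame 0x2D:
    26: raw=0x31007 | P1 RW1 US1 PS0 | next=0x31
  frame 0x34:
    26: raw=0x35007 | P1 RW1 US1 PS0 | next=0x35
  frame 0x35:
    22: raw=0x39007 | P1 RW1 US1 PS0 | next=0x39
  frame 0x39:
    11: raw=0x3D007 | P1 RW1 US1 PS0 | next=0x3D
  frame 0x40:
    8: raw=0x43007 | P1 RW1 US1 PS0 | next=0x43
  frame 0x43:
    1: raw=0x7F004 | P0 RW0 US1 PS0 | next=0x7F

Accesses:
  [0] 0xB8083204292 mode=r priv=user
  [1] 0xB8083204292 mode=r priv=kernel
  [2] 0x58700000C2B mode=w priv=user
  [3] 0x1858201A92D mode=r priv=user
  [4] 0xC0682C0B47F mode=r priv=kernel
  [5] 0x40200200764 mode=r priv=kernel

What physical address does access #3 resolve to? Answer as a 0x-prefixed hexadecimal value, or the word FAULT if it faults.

Trace:
#0 VA=0xB8083204292 (r,user):
  L0 @0x1C[23] → 0x1F007  P=1,RW=1,US=1,PS=0
  L1 @0x1F[2] → 0x21007  P=1,RW=1,US=1,PS=0
  L2 @0x21[25] → 0x22007  P=1,RW=1,US=1,PS=0
  L3 @0x22[4] → 0x23007  P=1,RW=1,US=1,PS=0
  → PA=0x23292  (4 entries read)
#1 VA=0xB8083204292 (r,kernel):
  TLB hit vpn=0xB8083204 → PA=0x23292
#2 VA=0x58700000C2B (w,user):
  L0 @0x1C[11] → 0x24007  P=1,RW=1,US=1,PS=0
  L1 @0x24[28] → 0x25087  P=1,RW=1,US=1,PS=1
  → PA=0x25C2B (huge @L1)  (2 entries read)
#3 VA=0x1858201A92D (r,user):
  L0 @0x1C[3] → 0x28007  P=1,RW=1,US=1,PS=0
  L1 @0x28[22] → 0x2C007  P=1,RW=1,US=1,PS=0
  L2 @0x2C[16] → 0x2D007  P=1,RW=1,US=1,PS=0
  L3 @0x2D[26] → 0x31007  P=1,RW=1,US=1,PS=0
  → PA=0x3192D  (4 entries read)
#4 VA=0xC0682C0B47F (r,kernel):
  L0 @0x1C[24] → 0x34007  P=1,RW=1,US=1,PS=0
  L1 @0x34[26] → 0x35007  P=1,RW=1,US=1,PS=0
  L2 @0x35[22] → 0x39007  P=1,RW=1,US=1,PS=0
  L3 @0x39[11] → 0x3D007  P=1,RW=1,US=1,PS=0
  → PA=0x3D47F  (4 entries read)
#5 VA=0x40200200764 (r,kernel):
  L0 @0x1C[8] → 0x40007  P=1,RW=1,US=1,PS=0
  L1 @0x40[8] → 0x43007  P=1,RW=1,US=1,PS=0
  L2 @0x43[1] → 0x7F004  P=0,RW=0,US=1,PS=0
  → PAGE_NOT_PRESENT  (3 entries read)

Access #3 PA: 0x3192D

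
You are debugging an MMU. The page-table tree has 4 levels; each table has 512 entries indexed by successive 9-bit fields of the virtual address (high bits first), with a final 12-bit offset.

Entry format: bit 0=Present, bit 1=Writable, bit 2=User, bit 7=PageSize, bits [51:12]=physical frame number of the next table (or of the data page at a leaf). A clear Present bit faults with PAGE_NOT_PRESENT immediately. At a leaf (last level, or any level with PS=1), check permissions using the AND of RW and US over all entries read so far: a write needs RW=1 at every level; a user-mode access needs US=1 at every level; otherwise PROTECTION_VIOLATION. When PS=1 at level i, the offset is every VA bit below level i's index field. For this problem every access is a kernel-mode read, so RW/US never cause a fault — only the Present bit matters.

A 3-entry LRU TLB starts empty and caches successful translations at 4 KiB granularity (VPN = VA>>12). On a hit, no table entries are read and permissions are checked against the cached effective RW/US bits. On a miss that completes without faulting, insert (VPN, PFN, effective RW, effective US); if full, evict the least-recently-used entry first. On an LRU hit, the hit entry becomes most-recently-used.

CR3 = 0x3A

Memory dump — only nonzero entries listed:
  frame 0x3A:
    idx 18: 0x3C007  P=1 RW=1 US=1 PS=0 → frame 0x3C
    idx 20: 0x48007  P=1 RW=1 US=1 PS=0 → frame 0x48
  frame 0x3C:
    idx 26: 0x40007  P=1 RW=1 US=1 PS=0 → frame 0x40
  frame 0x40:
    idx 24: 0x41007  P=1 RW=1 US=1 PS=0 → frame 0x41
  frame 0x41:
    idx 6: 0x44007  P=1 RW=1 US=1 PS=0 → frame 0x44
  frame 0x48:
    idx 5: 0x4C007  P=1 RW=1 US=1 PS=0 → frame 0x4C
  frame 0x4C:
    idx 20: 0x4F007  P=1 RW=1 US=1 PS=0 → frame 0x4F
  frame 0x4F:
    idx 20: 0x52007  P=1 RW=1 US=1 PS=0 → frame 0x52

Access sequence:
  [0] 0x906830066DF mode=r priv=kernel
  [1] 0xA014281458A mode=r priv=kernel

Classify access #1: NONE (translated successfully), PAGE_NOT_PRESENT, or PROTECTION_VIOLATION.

Trace:
#0 VA=0x906830066DF (r,kernel):
  L0 @0x3A[18] → 0x3C007  P=1,RW=1,US=1,PS=0
  L1 @0x3C[26] → 0x40007  P=1,RW=1,US=1,PS=0
  L2 @0x40[24] → 0x41007  P=1,RW=1,US=1,PS=0
  L3 @0x41[6] → 0x44007  P=1,RW=1,US=1,PS=0
  ✓ 0x446DF  — 4 lookups
#1 VA=0xA014281458A (r,kernel):
  L0 @0x3A[20] → 0x48007  P=1,RW=1,US=1,PS=0
  L1 @0x48[5] → 0x4C007  P=1,RW=1,US=1,PS=0
  L2 @0x4C[20] → 0x4F007  P=1,RW=1,US=1,PS=0
  L3 @0x4F[20] → 0x52007  P=1,RW=1,US=1,PS=0
  ✓ 0x5258A  — 4 lookups

Access #1 fault: NONE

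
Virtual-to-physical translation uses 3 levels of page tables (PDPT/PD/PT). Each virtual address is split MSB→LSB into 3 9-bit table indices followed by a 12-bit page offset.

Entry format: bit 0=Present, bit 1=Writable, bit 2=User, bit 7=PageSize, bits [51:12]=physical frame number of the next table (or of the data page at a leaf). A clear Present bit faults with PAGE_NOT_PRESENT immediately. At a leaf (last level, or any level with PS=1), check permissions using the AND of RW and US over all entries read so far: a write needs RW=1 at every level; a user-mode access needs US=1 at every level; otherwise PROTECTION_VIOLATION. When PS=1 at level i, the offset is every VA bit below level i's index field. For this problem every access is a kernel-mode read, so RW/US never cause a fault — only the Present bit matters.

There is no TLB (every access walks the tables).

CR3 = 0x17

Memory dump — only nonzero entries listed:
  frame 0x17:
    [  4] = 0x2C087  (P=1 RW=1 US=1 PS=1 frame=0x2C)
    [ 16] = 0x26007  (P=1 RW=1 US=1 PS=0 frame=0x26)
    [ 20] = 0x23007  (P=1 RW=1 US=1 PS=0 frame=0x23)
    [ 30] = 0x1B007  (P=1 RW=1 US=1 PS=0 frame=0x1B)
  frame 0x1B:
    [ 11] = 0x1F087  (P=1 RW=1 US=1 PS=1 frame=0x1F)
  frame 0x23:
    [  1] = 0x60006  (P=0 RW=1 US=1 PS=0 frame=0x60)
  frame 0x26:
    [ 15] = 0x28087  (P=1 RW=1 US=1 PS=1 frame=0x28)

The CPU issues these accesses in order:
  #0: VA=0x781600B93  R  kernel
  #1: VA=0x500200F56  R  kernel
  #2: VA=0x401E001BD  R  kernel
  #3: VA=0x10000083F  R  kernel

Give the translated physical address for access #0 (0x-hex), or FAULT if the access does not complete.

Walk each access:
#0 VA=0x781600B93 (r,kernel):
  [0] read 0x17 idx=30: raw=0x1B007 flags P=1 W=1 U=1 S=0
  [1] read 0x1B idx=11: raw=0x1F087 flags P=1 W=1 U=1 S=1
  ⇒ phys 0x1FB93 (huge @L1)  [2 reads]
#1 VA=0x500200F56 (r,kernel):
  [0] read 0x17 idx=20: raw=0x23007 flags P=1 W=1 U=1 S=0
  [1] read 0x23 idx=1: raw=0x60006 flags P=0 W=1 U=1 S=0
  ✗ PAGE_NOT_PRESENT  [2 reads]
#2 VA=0x401E001BD (r,kernel):
  [0] read 0x17 idx=16: raw=0x26007 flags P=1 W=1 U=1 S=0
  [1] read 0x26 idx=15: raw=0x28087 flags P=1 W=1 U=1 S=1
  ⇒ phys 0x281BD (huge @L1)  [2 reads]
#3 VA=0x10000083F (r,kernel):
  [0] read 0x17 idx=4: raw=0x2C087 flags P=1 W=1 U=1 S=1
  ⇒ phys 0x2C83F (huge @L0)  [1 reads]

Access #0 PA: 0x1FB93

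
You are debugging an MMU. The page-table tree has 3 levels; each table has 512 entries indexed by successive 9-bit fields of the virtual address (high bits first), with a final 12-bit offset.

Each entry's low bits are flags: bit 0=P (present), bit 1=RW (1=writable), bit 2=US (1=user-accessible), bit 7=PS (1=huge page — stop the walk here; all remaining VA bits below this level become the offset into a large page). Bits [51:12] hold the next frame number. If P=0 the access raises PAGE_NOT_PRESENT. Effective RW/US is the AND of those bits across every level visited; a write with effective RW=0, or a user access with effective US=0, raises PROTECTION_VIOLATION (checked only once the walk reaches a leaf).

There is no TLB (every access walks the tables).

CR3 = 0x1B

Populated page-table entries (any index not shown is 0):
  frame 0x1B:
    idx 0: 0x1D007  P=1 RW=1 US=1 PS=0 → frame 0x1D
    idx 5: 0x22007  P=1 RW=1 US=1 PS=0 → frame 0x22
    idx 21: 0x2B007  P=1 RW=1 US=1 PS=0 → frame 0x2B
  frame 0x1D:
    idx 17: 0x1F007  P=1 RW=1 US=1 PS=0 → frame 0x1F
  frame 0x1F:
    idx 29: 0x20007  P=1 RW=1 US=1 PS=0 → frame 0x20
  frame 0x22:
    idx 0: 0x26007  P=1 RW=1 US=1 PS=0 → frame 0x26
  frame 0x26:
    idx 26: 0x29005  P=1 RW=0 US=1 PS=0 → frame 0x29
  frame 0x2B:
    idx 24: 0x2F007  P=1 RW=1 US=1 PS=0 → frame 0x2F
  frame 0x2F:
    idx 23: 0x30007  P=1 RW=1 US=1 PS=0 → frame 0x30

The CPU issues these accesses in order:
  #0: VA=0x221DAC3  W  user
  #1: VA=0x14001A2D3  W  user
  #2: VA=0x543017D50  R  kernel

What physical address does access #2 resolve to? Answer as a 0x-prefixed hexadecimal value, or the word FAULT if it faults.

Trace:
#0 VA=0x221DAC3 (w,user):
  L0 @0x1B[0] → 0x1D007  P=1,RW=1,US=1,PS=0
  L1 @0x1D[17] → 0x1F007  P=1,RW=1,US=1,PS=0
  L2 @0x1F[29] → 0x20007  P=1,RW=1,US=1,PS=0
  ⇒ phys 0x20AC3  [3 reads]
#1 VA=0x14001A2D3 (w,user):
  L0 @0x1B[5] → 0x22007  P=1,RW=1,US=1,PS=0
  L1 @0x22[0] → 0x26007  P=1,RW=1,US=1,PS=0
  L2 @0x26[26] → 0x29005  P=1,RW=0,US=1,PS=0
  ⇒ fault: PROTECTION_VIOLATION  — 3 lookups
#2 VA=0x543017D50 (r,kernel):
  L0 @0x1B[21] → 0x2B007  P=1,RW=1,US=1,PS=0
  L1 @0x2B[24] → 0x2F007  P=1,RW=1,US=1,PS=0
  L2 @0x2F[23] → 0x30007  P=1,RW=1,US=1,PS=0
  ⇒ phys 0x30D50  [3 reads]

Access #2 PA: 0x30D50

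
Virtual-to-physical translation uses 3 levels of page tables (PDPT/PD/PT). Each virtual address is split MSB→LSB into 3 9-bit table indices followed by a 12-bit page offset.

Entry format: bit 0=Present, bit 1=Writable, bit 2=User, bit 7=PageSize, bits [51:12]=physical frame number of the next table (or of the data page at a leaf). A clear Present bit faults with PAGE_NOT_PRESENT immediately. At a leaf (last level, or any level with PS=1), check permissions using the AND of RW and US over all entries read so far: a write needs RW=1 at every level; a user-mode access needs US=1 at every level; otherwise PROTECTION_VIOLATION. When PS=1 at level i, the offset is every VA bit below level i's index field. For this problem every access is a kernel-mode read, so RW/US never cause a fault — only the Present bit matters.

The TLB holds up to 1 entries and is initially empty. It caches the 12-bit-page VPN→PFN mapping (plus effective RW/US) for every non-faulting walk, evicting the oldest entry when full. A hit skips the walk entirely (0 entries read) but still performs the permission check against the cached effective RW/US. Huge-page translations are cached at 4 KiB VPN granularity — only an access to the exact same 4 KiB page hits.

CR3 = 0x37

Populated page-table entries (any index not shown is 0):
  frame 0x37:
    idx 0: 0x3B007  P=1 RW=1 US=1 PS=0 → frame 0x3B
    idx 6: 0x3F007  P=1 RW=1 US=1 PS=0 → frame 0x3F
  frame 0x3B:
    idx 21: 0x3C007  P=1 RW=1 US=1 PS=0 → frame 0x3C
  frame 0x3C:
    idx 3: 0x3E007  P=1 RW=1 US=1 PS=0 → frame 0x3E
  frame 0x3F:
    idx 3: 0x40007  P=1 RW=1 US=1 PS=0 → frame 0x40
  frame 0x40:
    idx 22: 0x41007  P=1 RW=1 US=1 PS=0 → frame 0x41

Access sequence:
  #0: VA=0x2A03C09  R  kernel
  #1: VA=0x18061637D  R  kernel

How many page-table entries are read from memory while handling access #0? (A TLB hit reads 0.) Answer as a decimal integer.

Trace:
#0 VA=0x2A03C09 (r,kernel):
  lvl0: tbl 0x37, slot 0 ⇒ 0x3B007 (P1/RW1/US1/PS0)
  lvl1: tbl 0x3B, slot 21 ⇒ 0x3C007 (P1/RW1/US1/PS0)
  lvl2: tbl 0x3C, slot 3 ⇒ 0x3E007 (P1/RW1/US1/PS0)
  ⇒ phys 0x3EC09  [3 reads]
#1 VA=0x18061637D (r,kernel):
  lvl0: tbl 0x37, slot 6 ⇒ 0x3F007 (P1/RW1/US1/PS0)
  lvl1: tbl 0x3F, slot 3 ⇒ 0x40007 (P1/RW1/US1/PS0)
  lvl2: tbl 0x40, slot 22 ⇒ 0x41007 (P1/RW1/US1/PS0)
  ⇒ phys 0x4137D  [3 reads]

Entries read for #0: 3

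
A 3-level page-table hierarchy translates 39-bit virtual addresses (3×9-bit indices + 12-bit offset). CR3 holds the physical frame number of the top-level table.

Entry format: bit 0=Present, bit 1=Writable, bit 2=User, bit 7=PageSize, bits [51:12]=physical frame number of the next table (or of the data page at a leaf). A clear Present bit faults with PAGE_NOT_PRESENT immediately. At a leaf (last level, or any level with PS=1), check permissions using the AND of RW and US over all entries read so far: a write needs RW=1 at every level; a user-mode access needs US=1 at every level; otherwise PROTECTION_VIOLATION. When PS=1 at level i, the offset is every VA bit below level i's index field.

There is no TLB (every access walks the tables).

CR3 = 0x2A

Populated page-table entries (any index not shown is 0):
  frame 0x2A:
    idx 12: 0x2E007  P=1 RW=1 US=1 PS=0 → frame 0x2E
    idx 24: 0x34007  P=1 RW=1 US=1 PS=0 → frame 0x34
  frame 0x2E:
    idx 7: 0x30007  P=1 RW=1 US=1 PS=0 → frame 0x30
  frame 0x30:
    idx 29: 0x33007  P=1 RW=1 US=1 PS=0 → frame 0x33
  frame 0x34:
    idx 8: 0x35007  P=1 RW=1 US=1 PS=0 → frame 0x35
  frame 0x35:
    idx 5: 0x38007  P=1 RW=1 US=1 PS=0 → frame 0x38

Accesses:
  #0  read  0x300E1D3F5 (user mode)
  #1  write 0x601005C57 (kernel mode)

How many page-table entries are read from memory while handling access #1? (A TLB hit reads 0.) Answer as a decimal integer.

Per-access translation:
#0 VA=0x300E1D3F5 (r,user):
  L0: frame=0x2A idx=12 entry=0x2E007 [P=1 RW=1 US=1 PS=0]
  L1: frame=0x2E idx=7 entry=0x30007 [P=1 RW=1 US=1 PS=0]
  L2: frame=0x30 idx=29 entry=0x33007 [P=1 RW=1 US=1 PS=0]
  → PA=0x333F5  (3 entries read)
#1 VA=0x601005C57 (w,kernel):
  L0: frame=0x2A idx=24 entry=0x34007 [P=1 RW=1 US=1 PS=0]
  L1: frame=0x34 idx=8 entry=0x35007 [P=1 RW=1 US=1 PS=0]
  L2: frame=0x35 idx=5 entry=0x38007 [P=1 RW=1 US=1 PS=0]
  → PA=0x38C57  (3 entries read)

Entries read for #1: 3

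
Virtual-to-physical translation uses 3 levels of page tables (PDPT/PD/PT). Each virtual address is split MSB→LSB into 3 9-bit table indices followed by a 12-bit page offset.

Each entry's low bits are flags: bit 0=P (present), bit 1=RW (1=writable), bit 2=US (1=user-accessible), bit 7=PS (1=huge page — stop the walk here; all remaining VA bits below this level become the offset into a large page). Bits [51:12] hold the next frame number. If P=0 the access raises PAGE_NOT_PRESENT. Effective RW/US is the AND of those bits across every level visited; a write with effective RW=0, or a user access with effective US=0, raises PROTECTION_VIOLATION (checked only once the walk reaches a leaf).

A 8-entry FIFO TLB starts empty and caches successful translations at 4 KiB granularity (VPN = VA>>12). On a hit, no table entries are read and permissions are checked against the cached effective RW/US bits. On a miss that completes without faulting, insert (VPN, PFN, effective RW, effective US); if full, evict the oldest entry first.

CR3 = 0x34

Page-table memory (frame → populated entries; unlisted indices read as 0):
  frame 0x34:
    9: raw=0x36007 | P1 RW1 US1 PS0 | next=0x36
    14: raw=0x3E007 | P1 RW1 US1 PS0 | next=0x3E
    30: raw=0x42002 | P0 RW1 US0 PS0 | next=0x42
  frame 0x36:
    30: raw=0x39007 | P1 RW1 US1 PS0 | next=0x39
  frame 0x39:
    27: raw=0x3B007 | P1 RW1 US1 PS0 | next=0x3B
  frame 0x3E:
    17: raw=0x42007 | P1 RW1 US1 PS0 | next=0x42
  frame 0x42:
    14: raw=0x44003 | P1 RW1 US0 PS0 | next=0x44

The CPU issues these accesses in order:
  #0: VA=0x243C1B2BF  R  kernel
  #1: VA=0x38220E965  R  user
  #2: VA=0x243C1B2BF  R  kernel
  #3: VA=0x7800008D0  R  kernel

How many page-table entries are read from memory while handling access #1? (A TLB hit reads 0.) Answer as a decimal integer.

Walk each access:
#0 VA=0x243C1B2BF (r,kernel):
  lvl0: tbl 0x34, slot 9 ⇒ 0x36007 (P1/RW1/US1/PS0)
  lvl1: tbl 0x36, slot 30 ⇒ 0x39007 (P1/RW1/US1/PS0)
  lvl2: tbl 0x39, slot 27 ⇒ 0x3B007 (P1/RW1/US1/PS0)
  ⇒ phys 0x3B2BF  [3 reads]
#1 VA=0x38220E965 (r,user):
  lvl0: tbl 0x34, slot 14 ⇒ 0x3E007 (P1/RW1/US1/PS0)
  lvl1: tbl 0x3E, slot 17 ⇒ 0x42007 (P1/RW1/US1/PS0)
  lvl2: tbl 0x42, slot 14 ⇒ 0x44003 (P1/RW1/US0/PS0)
  ⇒ fault: PROTECTION_VIOLATION  — 3 lookups
#2 VA=0x243C1B2BF (r,kernel):
  TLB hit vpn=0x243C1B → PA=0x3B2BF
#3 VA=0x7800008D0 (r,kernel):
  lvl0: tbl 0x34, slot 30 ⇒ 0x42002 (P0/RW1/US0/PS0)
  ⇒ fault: PAGE_NOT_PRESENT  — 1 lookups

Entries read for #1: 3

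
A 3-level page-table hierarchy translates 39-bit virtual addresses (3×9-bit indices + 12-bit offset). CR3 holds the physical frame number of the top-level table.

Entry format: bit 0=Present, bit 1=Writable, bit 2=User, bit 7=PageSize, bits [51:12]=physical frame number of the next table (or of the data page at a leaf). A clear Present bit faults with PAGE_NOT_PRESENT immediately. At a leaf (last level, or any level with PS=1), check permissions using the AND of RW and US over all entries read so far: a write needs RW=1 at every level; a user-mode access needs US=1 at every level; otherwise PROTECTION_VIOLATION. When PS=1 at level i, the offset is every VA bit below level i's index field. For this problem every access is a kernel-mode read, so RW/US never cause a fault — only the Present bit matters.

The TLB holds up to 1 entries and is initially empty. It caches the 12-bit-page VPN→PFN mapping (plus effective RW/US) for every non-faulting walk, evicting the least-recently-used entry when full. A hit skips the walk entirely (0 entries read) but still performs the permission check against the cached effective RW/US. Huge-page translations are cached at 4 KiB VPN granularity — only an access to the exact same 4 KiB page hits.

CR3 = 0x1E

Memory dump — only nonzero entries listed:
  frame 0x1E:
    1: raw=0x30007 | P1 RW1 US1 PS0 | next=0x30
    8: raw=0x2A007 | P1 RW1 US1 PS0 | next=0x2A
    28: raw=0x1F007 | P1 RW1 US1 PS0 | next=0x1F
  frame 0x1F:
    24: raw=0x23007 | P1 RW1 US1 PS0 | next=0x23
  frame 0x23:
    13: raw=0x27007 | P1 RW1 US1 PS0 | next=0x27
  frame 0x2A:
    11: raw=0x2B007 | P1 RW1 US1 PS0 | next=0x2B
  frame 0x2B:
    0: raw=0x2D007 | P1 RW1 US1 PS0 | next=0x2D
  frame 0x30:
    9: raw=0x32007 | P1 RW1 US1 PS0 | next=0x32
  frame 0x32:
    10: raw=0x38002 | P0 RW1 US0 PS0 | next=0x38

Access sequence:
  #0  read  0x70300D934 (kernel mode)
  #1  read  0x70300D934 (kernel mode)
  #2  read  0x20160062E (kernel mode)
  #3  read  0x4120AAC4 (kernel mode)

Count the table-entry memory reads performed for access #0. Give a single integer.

Per-access translation:
#0 VA=0x70300D934 (r,kernel):
  lvl0: tbl 0x1E, slot 28 ⇒ 0x1F007 (P1/RW1/US1/PS0)
  lvl1: tbl 0x1F, slot 24 ⇒ 0x23007 (P1/RW1/US1/PS0)
  lvl2: tbl 0x23, slot 13 ⇒ 0x27007 (P1/RW1/US1/PS0)
  ⇒ phys 0x27934  [3 reads]
#1 VA=0x70300D934 (r,kernel):
  TLB hit vpn=0x70300D → PA=0x27934
#2 VA=0x20160062E (r,kernel):
  lvl0: tbl 0x1E, slot 8 ⇒ 0x2A007 (P1/RW1/US1/PS0)
  lvl1: tbl 0x2A, slot 11 ⇒ 0x2B007 (P1/RW1/US1/PS0)
  lvl2: tbl 0x2B, slot 0 ⇒ 0x2D007 (P1/RW1/US1/PS0)
  ⇒ phys 0x2D62E  [3 reads]
#3 VA=0x4120AAC4 (r,kernel):
  lvl0: tbl 0x1E, slot 1 ⇒ 0x30007 (P1/RW1/US1/PS0)
  lvl1: tbl 0x30, slot 9 ⇒ 0x32007 (P1/RW1/US1/PS0)
  lvl2: tbl 0x32, slot 10 ⇒ 0x38002 (P0/RW1/US0/PS0)
  ✗ PAGE_NOT_PRESENT  [3 reads]

Entries read for #0: 3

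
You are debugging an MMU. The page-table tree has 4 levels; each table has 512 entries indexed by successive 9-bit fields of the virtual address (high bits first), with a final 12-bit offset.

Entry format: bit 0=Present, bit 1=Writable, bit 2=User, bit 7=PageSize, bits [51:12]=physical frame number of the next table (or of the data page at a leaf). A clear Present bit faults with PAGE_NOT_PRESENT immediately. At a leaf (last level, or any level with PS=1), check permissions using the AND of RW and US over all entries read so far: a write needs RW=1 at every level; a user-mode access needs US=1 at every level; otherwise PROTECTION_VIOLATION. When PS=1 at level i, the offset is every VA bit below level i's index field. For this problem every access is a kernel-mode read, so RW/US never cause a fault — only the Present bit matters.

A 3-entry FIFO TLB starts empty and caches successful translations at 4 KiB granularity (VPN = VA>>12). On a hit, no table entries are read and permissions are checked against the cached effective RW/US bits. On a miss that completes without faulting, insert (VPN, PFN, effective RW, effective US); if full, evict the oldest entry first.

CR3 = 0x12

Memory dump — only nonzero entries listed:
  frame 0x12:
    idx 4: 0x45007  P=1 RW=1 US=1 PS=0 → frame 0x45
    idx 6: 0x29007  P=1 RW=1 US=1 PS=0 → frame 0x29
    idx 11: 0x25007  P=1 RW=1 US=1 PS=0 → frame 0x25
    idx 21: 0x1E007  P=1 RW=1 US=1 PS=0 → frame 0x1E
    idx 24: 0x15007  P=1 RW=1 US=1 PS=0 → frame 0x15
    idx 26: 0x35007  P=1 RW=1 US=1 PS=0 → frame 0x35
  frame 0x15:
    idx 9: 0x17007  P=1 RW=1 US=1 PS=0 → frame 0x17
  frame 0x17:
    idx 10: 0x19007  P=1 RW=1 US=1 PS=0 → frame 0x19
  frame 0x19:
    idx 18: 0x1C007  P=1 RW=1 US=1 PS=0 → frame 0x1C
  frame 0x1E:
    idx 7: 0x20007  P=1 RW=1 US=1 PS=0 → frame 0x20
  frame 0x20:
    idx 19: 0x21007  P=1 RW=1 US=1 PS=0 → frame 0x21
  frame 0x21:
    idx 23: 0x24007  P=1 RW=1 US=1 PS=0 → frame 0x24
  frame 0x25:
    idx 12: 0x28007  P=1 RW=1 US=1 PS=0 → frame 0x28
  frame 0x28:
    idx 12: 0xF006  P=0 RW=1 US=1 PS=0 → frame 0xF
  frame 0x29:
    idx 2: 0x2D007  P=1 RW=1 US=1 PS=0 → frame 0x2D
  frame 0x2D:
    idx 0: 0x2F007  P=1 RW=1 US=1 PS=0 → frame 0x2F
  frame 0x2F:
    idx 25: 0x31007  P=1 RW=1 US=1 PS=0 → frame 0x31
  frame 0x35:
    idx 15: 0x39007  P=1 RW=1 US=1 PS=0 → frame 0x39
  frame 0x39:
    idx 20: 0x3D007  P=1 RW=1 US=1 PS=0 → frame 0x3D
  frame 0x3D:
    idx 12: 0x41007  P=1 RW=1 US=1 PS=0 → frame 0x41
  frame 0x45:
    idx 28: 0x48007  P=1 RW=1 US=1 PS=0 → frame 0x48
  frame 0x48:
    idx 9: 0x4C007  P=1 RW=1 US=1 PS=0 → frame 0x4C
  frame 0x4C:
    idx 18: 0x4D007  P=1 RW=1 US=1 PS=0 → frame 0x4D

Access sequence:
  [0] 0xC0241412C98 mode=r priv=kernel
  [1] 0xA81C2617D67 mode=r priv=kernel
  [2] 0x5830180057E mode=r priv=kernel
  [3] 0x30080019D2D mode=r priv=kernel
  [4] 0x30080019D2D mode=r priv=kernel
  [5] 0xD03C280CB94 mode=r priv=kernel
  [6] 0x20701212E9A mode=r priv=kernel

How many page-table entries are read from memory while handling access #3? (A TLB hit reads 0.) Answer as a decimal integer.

Walk each access:
#0 VA=0xC0241412C98 (r,kernel):
  [0] read 0x12 idx=24: raw=0x15007 flags P=1 W=1 U=1 S=0
  [1] read 0x15 idx=9: raw=0x17007 flags P=1 W=1 U=1 S=0
  [2] read 0x17 idx=10: raw=0x19007 flags P=1 W=1 U=1 S=0
  [3] read 0x19 idx=18: raw=0x1C007 flags P=1 W=1 U=1 S=0
  ✓ 0x1CC98  — 4 lookups
#1 VA=0xA81C2617D67 (r,kernel):
  [0] read 0x12 idx=21: raw=0x1E007 flags P=1 W=1 U=1 S=0
  [1] read 0x1E idx=7: raw=0x20007 flags P=1 W=1 U=1 S=0
  [2] read 0x20 idx=19: raw=0x21007 flags P=1 W=1 U=1 S=0
  [3] read 0x21 idx=23: raw=0x24007 flags P=1 W=1 U=1 S=0
  ✓ 0x24D67  — 4 lookups
#2 VA=0x5830180057E (r,kernel):
  [0] read 0x12 idx=11: raw=0x25007 flags P=1 W=1 U=1 S=0
  [1] read 0x25 idx=12: raw=0x28007 flags P=1 W=1 U=1 S=0
  [2] read 0x28 idx=12: raw=0xF006 flags P=0 W=1 U=1 S=0
  ✗ PAGE_NOT_PRESENT  [3 reads]
#3 VA=0x30080019D2D (r,kernel):
  [0] read 0x12 idx=6: raw=0x29007 flags P=1 W=1 U=1 S=0
  [1] read 0x29 idx=2: raw=0x2D007 flags P=1 W=1 U=1 S=0
  [2] read 0x2D idx=0: raw=0x2F007 flags P=1 W=1 U=1 S=0
  [3] read 0x2F idx=25: raw=0x31007 flags P=1 W=1 U=1 S=0
  ✓ 0x31D2D  — 4 lookups
#4 VA=0x30080019D2D (r,kernel):
  TLB hit vpn=0x30080019 → PA=0x31D2D
#5 VA=0xD03C280CB94 (r,kernel):
  [0] read 0x12 idx=26: raw=0x35007 flags P=1 W=1 U=1 S=0
  [1] read 0x35 idx=15: raw=0x39007 flags P=1 W=1 U=1 S=0
  [2] read 0x39 idx=20: raw=0x3D007 flags P=1 W=1 U=1 S=0
  [3] read 0x3D idx=12: raw=0x41007 flags P=1 W=1 U=1 S=0
  ✓ 0x41B94  — 4 lookups
#6 VA=0x20701212E9A (r,kernel):
  [0] read 0x12 idx=4: raw=0x45007 flags P=1 W=1 U=1 S=0
  [1] read 0x45 idx=28: raw=0x48007 flags P=1 W=1 U=1 S=0
  [2] read 0x48 idx=9: raw=0x4C007 flags P=1 W=1 U=1 S=0
  [3] read 0x4C idx=18: raw=0x4D007 flags P=1 W=1 U=1 S=0
  ✓ 0x4DE9A  — 4 lookups

Entries read for #3: 4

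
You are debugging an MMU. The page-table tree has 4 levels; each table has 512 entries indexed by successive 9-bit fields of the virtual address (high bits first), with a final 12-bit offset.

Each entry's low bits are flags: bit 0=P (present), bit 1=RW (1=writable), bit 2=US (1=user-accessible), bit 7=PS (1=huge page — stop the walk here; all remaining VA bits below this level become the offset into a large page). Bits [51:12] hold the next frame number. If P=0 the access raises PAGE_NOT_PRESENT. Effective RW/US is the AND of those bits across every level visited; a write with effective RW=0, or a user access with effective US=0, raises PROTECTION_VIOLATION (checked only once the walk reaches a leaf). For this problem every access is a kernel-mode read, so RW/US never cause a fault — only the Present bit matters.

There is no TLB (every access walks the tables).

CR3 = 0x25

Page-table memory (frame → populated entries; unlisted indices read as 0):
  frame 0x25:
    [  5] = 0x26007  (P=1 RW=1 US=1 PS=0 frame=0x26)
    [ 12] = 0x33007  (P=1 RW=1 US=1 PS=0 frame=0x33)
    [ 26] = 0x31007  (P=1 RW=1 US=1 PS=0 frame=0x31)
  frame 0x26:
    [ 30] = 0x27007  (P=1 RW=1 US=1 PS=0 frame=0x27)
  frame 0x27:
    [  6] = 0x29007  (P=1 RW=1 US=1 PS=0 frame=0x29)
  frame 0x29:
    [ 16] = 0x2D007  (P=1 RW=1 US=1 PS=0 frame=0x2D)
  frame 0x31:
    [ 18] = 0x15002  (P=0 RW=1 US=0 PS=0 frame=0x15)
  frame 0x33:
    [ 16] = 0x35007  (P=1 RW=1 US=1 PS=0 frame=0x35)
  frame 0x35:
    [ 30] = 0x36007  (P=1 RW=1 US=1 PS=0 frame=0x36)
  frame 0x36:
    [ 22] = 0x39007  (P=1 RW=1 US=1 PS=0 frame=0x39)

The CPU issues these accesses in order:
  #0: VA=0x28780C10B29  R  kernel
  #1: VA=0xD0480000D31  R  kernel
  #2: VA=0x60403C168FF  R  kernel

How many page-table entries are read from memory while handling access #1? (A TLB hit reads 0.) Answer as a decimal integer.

Trace:
#0 VA=0x28780C10B29 (r,kernel):
  L0: frame=0x25 idx=5 entry=0x26007 [P=1 RW=1 US=1 PS=0]
  L1: frame=0x26 idx=30 entry=0x27007 [P=1 RW=1 US=1 PS=0]
  L2: frame=0x27 idx=6 entry=0x29007 [P=1 RW=1 US=1 PS=0]
  L3: frame=0x29 idx=16 entry=0x2D007 [P=1 RW=1 US=1 PS=0]
  → PA=0x2DB29  (4 entries read)
#1 VA=0xD0480000D31 (r,kernel):
  L0: frame=0x25 idx=26 entry=0x31007 [P=1 RW=1 US=1 PS=0]
  L1: frame=0x31 idx=18 entry=0x15002 [P=0 RW=1 US=0 PS=0]
  ✗ PAGE_NOT_PRESENT  [2 reads]
#2 VA=0x60403C168FF (r,kernel):
  L0: frame=0x25 idx=12 entry=0x33007 [P=1 RW=1 US=1 PS=0]
  L1: frame=0x33 idx=16 entry=0x35007 [P=1 RW=1 US=1 PS=0]
  L2: frame=0x35 idx=30 entry=0x36007 [P=1 RW=1 US=1 PS=0]
  L3: frame=0x36 idx=22 entry=0x39007 [P=1 RW=1 US=1 PS=0]
  → PA=0x398FF  (4 entries read)

Entries read for #1: 2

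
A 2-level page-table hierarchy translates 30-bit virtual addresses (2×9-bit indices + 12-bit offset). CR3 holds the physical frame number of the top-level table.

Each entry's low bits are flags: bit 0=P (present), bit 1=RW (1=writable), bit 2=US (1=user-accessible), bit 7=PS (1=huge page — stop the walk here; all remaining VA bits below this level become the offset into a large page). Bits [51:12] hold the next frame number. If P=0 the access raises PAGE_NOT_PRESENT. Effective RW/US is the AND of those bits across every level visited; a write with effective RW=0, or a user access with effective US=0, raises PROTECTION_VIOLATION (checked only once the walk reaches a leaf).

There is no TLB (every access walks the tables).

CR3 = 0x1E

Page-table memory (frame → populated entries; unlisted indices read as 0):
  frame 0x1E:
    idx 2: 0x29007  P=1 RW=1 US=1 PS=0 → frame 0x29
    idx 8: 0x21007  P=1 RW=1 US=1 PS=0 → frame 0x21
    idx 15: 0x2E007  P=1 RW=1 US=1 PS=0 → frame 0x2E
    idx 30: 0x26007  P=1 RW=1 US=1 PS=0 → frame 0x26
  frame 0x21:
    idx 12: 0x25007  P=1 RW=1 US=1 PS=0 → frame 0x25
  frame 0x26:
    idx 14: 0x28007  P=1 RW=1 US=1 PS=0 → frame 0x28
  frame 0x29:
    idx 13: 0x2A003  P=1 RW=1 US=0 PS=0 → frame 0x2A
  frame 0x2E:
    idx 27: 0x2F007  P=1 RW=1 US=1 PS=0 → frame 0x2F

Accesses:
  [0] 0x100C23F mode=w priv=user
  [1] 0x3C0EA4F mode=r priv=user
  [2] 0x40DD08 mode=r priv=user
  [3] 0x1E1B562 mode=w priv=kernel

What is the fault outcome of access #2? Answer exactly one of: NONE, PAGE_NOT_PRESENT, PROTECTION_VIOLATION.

Per-access translation:
#0 VA=0x100C23F (w,user):
  L0 @0x1E[8] → 0x21007  P=1,RW=1,US=1,PS=0
  L1 @0x21[12] → 0x25007  P=1,RW=1,US=1,PS=0
  ✓ 0x2523F  — 2 lookups
#1 VA=0x3C0EA4F (r,user):
  L0 @0x1E[30] → 0x26007  P=1,RW=1,US=1,PS=0
  L1 @0x26[14] → 0x28007  P=1,RW=1,US=1,PS=0
  ✓ 0x28A4F  — 2 lookups
#2 VA=0x40DD08 (r,user):
  L0 @0x1E[2] → 0x29007  P=1,RW=1,US=1,PS=0
  L1 @0x29[13] → 0x2A003  P=1,RW=1,US=0,PS=0
  ⇒ fault: PROTECTION_VIOLATION  — 2 lookups
#3 VA=0x1E1B562 (w,kernel):
  L0 @0x1E[15] → 0x2E007  P=1,RW=1,US=1,PS=0
  L1 @0x2E[27] → 0x2F007  P=1,RW=1,US=1,PS=0
  ✓ 0x2F562  — 2 lookups

Access #2 fault: PROTECTION_VIOLATION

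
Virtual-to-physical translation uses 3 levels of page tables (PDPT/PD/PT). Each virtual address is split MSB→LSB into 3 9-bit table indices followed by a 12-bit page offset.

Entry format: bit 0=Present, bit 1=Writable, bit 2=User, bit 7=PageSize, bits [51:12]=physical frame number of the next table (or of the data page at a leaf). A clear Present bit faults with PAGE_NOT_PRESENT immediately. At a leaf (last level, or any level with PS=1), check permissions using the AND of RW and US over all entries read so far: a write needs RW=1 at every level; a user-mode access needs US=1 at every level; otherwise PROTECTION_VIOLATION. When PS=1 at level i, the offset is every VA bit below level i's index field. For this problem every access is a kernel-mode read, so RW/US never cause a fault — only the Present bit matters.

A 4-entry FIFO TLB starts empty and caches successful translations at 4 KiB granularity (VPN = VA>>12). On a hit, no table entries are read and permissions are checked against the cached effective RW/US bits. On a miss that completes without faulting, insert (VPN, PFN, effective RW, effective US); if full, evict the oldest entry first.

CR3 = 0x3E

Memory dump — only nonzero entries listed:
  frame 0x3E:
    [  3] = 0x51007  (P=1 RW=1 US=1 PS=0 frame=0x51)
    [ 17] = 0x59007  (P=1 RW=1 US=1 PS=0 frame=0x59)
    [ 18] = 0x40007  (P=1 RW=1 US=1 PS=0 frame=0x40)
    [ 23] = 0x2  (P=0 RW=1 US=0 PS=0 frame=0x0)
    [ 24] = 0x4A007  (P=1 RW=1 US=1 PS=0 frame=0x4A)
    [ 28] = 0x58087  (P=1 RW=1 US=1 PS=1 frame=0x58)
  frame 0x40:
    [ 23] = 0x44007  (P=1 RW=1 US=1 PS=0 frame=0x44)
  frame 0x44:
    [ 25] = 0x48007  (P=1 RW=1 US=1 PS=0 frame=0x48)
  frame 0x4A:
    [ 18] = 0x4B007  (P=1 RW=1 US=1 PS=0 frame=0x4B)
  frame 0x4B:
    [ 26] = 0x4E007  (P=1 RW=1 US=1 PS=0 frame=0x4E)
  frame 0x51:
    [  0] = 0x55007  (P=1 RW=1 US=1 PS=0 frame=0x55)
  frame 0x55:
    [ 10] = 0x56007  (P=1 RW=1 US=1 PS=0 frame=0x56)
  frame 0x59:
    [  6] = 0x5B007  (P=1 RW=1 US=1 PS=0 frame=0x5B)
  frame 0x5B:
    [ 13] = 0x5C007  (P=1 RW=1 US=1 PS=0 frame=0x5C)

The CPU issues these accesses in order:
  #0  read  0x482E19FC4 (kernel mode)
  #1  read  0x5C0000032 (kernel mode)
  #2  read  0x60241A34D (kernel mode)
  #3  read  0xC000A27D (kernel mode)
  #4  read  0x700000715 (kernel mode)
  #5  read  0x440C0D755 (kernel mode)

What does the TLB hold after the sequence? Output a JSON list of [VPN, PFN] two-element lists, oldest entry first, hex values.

Trace:
#0 VA=0x482E19FC4 (r,kernel):
  lvl0: tbl 0x3E, slot 18 ⇒ 0x40007 (P1/RW1/US1/PS0)
  lvl1: tbl 0x40, slot 23 ⇒ 0x44007 (P1/RW1/US1/PS0)
  lvl2: tbl 0x44, slot 25 ⇒ 0x48007 (P1/RW1/US1/PS0)
  ✓ 0x48FC4  — 3 lookups
#1 VA=0x5C0000032 (r,kernel):
  lvl0: tbl 0x3E, slot 23 ⇒ 0x2 (P0/RW1/US0/PS0)
  ✗ PAGE_NOT_PRESENT  [1 reads]
#2 VA=0x60241A34D (r,kernel):
  lvl0: tbl 0x3E, slot 24 ⇒ 0x4A007 (P1/RW1/US1/PS0)
  lvl1: tbl 0x4A, slot 18 ⇒ 0x4B007 (P1/RW1/US1/PS0)
  lvl2: tbl 0x4B, slot 26 ⇒ 0x4E007 (P1/RW1/US1/PS0)
  ✓ 0x4E34D  — 3 lookups
#3 VA=0xC000A27D (r,kernel):
  lvl0: tbl 0x3E, slot 3 ⇒ 0x51007 (P1/RW1/US1/PS0)
  lvl1: tbl 0x51, slot 0 ⇒ 0x55007 (P1/RW1/US1/PS0)
  lvl2: tbl 0x55, slot 10 ⇒ 0x56007 (P1/RW1/US1/PS0)
  ✓ 0x5627D  — 3 lookups
#4 VA=0x700000715 (r,kernel):
  lvl0: tbl 0x3E, slot 28 ⇒ 0x58087 (P1/RW1/US1/PS1)
  ✓ 0x58715 (huge @L0)  — 1 lookups
#5 VA=0x440C0D755 (r,kernel):
  lvl0: tbl 0x3E, slot 17 ⇒ 0x59007 (P1/RW1/US1/PS0)
  lvl1: tbl 0x59, slot 6 ⇒ 0x5B007 (P1/RW1/US1/PS0)
  lvl2: tbl 0x5B, slot 13 ⇒ 0x5C007 (P1/RW1/US1/PS0)
  ✓ 0x5C755  — 3 lookups

TLB: [["0x60241A", "0x4E"], ["0xC000A", "0x56"], ["0x700000", "0x58"], ["0x440C0D", "0x5C"]]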